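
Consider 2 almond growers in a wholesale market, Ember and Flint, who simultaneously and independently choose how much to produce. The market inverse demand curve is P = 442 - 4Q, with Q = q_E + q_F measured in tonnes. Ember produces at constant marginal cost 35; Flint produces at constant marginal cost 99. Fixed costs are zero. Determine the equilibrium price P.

Ember's profit: π_E = (442 - 4Q)q_E - (35q_E). Setting ∂π_E/∂q_E = 0: 407 - 8q_E - 4(q_F) = 0.
Flint's first-order condition: 343 - 8q_F - 4(q_E) = 0.
So q_E = (407 - 4q_F)/8 and q_F = (343 - 4q_E)/8.
Solving the pair: q_E = 157/4, q_F = 93/4.
Total output Q = 125/2, so price P = 442 - 4·(125/2) = 192.

192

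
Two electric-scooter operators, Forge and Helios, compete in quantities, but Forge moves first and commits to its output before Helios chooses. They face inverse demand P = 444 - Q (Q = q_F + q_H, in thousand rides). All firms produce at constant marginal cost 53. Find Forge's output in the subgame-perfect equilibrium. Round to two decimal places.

195.50

Solve by backward induction. Given q_F, the follower Helios maximises π_H = (444 - q_F - q_H)q_H - 53q_H.
Setting the follower's marginal profit to zero, 391 - q_F - 2q_H = 0, i.e. q_H = (391 - q_F)/2.
Forge substitutes q_H(q_F) into its own profit: π_F = q_F(444 - q_F - (391 - q_F)/2) - 53q_F = (497/2 - (1/2)q_F)q_F - 53q_F.
Maximising: ∂π_F/∂q_F = 391/2 - q_F = 0, giving q_F = 391/2.
Then q_H = (391 - 391/2)/2 = 391/4.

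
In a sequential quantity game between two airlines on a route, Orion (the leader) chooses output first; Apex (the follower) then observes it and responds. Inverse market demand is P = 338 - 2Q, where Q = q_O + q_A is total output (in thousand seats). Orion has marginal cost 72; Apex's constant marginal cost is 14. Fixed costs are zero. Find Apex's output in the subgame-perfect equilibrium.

Solve by backward induction. Given q_O, the follower Apex maximises π_A = (338 - 2q_O - 2q_A)q_A - 14q_A.
∂π_A/∂q_A = 324 - 2q_O - 4q_A = 0 gives the reaction function q_A = (324 - 2q_O)/4.
The leader anticipates this reaction. Substituting into P = 338 - 2Q gives P = 176 - q_O, so π_O = (176 - q_O)q_O - 72q_O.
Leader FOC: 104 - 2q_O = 0, so q_O = 52.
Then q_A = (324 - 2·52)/4 = 55.

55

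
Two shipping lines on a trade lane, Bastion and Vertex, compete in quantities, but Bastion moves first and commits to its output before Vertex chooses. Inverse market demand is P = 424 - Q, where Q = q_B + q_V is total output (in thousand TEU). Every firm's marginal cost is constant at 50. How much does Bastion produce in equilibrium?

Solve by backward induction. Given q_B, the follower Vertex maximises π_V = (424 - q_B - q_V)q_V - 50q_V.
∂π_V/∂q_V = 374 - q_B - 2q_V = 0 gives the reaction function q_V = (374 - q_B)/2.
The leader anticipates this reaction. Substituting into P = 424 - Q gives P = 237 - (1/2)q_B, so π_B = (237 - (1/2)q_B)q_B - 50q_B.
Leader FOC: 187 - q_B = 0, so q_B = 187.
Then q_V = (374 - 187)/2 = 187/2.

187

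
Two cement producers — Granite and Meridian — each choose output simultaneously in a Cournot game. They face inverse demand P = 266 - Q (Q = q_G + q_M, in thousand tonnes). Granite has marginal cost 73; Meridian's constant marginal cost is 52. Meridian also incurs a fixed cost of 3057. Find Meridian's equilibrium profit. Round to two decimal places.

3079.11

Granite's profit: π_G = (266 - Q)q_G - (73q_G). Setting ∂π_G/∂q_G = 0: 193 - 2q_G - (q_M) = 0.
Meridian's profit: π_M = (266 - Q)q_M - (52q_M). Setting ∂π_M/∂q_M = 0: 214 - 2q_M - (q_G) = 0.
Rearranging gives the reaction functions q_G = (193 - q_M)/2 and q_M = (214 - q_G)/2.
Solving the pair: q_G = 172/3, q_M = 235/3.
Price P = 266 - 407/3 = 391/3.
Meridian's profit: (391/3 - 52)·(235/3) - 3057 = 3079.1111.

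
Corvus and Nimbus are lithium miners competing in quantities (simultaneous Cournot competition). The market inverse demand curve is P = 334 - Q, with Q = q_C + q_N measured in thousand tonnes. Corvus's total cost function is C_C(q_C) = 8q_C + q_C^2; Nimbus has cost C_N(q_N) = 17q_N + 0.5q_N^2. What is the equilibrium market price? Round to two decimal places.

188.27

Corvus's profit: π_C = (334 - Q)q_C - (8q_C + q_C²). Setting ∂π_C/∂q_C = 0: 326 - 4q_C - (q_N) = 0.
Nimbus's profit: π_N = (334 - Q)q_N - (17q_N + (1/2)q_N²). Setting ∂π_N/∂q_N = 0: 317 - 3q_N - (q_C) = 0.
Rearranging gives the reaction functions q_C = (326 - q_N)/4 and q_N = (317 - q_C)/3.
Substituting one into the other gives q_C = 661/11 and q_N = 942/11.
Total output Q = 1603/11, so price P = 334 - 1603/11 = 188.2727.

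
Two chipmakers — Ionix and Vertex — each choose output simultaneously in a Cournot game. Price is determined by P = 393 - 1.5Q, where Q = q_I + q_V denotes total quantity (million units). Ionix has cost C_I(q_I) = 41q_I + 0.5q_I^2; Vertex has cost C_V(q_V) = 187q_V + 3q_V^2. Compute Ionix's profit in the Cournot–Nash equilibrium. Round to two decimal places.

14351.94

Ionix's profit: π_I = (393 - 1.5Q)q_I - (41q_I + (1/2)q_I²). Setting ∂π_I/∂q_I = 0: 352 - 4q_I - (3/2)(q_V) = 0.
Vertex's profit: π_V = (393 - 1.5Q)q_V - (187q_V + 3q_V²). Setting ∂π_V/∂q_V = 0: 206 - 9q_V - (3/2)(q_I) = 0.
Best responses: q_I = (352 - (3/2)q_V)/4, q_V = (206 - (3/2)q_I)/9.
Substituting one into the other gives q_I = 84.7111 and q_V = 1184/135.
Price P = 393 - (3/2)·93.4815 = 252.7778.
Ionix's profit: 252.7778·84.7111 - 41·84.7111 - (1/2)·84.7111² = 14351.9447.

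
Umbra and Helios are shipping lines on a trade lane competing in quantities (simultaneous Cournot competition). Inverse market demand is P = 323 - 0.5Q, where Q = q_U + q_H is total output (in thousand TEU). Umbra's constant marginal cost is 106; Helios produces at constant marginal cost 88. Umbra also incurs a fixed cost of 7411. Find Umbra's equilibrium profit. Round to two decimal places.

Umbra's profit: π_U = (323 - 0.5Q)q_U - (106q_U). Setting ∂π_U/∂q_U = 0: 217 - q_U - (1/2)(q_H) = 0.
Helios's profit: π_H = (323 - 0.5Q)q_H - (88q_H). Setting ∂π_H/∂q_H = 0: 235 - q_H - (1/2)(q_U) = 0.
Best responses: q_U = (217 - (1/2)q_H), q_H = (235 - (1/2)q_U).
Substituting one into the other gives q_U = 398/3 and q_H = 506/3.
Price P = 323 - (1/2)·(904/3) = 517/3.
Umbra's profit: (517/3 - 106)·(398/3) - 7411 = 1389.2222.

1389.22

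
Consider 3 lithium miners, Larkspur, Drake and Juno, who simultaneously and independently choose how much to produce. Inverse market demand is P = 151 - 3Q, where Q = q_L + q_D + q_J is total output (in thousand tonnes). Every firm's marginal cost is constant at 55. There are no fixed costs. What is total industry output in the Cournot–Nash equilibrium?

A representative firm's profit is π_i = q_i(151 - 3Q) - 55q_i.
First-order condition (treating rivals' output as given): 96 - 6q_i - 3·Σ_{j≠i} q_j = 0.
With identical firms every q_j equals q_i, so Σ_{j≠i} q_j = 2q_i and 96 = 12q_i, giving q_i = 8.
Total output Q = 8 + 8 + 8 = 24.

24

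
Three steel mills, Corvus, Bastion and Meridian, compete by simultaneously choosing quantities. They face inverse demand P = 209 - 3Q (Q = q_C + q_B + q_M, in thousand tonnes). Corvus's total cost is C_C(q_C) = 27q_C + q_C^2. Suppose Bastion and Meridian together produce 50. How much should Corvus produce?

With rivals' combined output fixed at 50, Corvus's profit is π_C = (209 - 3·50 - 3q_C)q_C - (27q_C + q_C²) = (59 - 3q_C)q_C - (27q_C + q_C²).
∂π_C/∂q_C = 32 - 8q_C = 0, so q_C = 4.

4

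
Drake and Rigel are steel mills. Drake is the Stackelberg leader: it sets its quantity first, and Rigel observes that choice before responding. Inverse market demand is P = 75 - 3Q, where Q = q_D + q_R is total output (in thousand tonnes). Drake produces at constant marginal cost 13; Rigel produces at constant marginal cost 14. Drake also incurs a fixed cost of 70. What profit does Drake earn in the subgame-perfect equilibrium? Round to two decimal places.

The follower Rigel best-responds to any q_D: π_R = (75 - 3Q)q_R - 14q_R.
∂π_R/∂q_R = 61 - 3q_D - 6q_R = 0 gives the reaction function q_R = (61 - 3q_D)/6.
The leader anticipates this reaction. Substituting into P = 75 - 3Q gives P = 89/2 - (3/2)q_D, so π_D = (89/2 - (3/2)q_D)q_D - 13q_D.
The leader's first-order condition 63/2 - 3q_D = 0 yields q_D = 21/2.
Then q_R = (61 - 3·(21/2))/6 = 59/12.
Price P = 75 - 3·(185/12) = 115/4.
Drake's profit: (115/4 - 13)·(21/2) - 70 = 763/8.

95.38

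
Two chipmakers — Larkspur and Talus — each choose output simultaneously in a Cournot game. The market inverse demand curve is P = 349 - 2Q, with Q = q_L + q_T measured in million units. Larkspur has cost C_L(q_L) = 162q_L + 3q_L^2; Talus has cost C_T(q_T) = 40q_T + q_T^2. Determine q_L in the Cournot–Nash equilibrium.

Larkspur's profit: π_L = (349 - 2Q)q_L - (162q_L + 3q_L²). Setting ∂π_L/∂q_L = 0: 187 - 10q_L - 2(q_T) = 0.
Talus's profit: π_T = (349 - 2Q)q_T - (40q_T + q_T²). Setting ∂π_T/∂q_T = 0: 309 - 6q_T - 2(q_L) = 0.
Rearranging gives the reaction functions q_L = (187 - 2q_T)/10 and q_T = (309 - 2q_L)/6.
Solving the pair: q_L = 9, q_T = 97/2.

9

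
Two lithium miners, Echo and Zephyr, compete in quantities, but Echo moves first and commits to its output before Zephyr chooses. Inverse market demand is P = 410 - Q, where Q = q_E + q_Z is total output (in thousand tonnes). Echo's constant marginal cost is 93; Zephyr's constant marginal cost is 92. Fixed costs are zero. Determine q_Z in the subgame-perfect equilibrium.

The follower Zephyr best-responds to any q_E: π_Z = (410 - Q)q_Z - 92q_Z.
Follower FOC: 318 - q_E - 2q_Z = 0, so q_Z(q_E) = (318 - q_E)/2.
The leader anticipates this reaction. Substituting into P = 410 - Q gives P = 251 - (1/2)q_E, so π_E = (251 - (1/2)q_E)q_E - 93q_E.
Maximising: ∂π_E/∂q_E = 158 - q_E = 0, giving q_E = 158.
Then q_Z = (318 - 158)/2 = 80.

80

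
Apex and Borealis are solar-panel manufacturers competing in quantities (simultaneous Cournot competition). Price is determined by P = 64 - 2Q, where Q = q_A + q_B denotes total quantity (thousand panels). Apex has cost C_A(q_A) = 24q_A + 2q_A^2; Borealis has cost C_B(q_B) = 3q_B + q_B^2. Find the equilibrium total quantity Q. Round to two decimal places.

Apex's profit: π_A = (64 - 2Q)q_A - (24q_A + 2q_A²). Setting ∂π_A/∂q_A = 0: 40 - 8q_A - 2(q_B) = 0.
Borealis's profit: π_B = (64 - 2Q)q_B - (3q_B + q_B²). Setting ∂π_B/∂q_B = 0: 61 - 6q_B - 2(q_A) = 0.
Best responses: q_A = (40 - 2q_B)/8, q_B = (61 - 2q_A)/6.
Solving the pair: q_A = 59/22, q_B = 102/11.
Total output Q = 59/22 + 102/11 = 263/22.

11.95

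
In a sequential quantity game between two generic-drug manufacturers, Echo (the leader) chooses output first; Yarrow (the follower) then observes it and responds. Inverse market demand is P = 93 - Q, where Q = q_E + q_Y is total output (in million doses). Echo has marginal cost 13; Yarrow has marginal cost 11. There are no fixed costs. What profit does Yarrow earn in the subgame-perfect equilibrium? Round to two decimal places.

The follower Yarrow best-responds to any q_E: π_Y = (93 - Q)q_Y - 11q_Y.
Setting the follower's marginal profit to zero, 82 - q_E - 2q_Y = 0, i.e. q_Y = (82 - q_E)/2.
The leader anticipates this reaction. Substituting into P = 93 - Q gives P = 52 - (1/2)q_E, so π_E = (52 - (1/2)q_E)q_E - 13q_E.
Maximising: ∂π_E/∂q_E = 39 - q_E = 0, giving q_E = 39.
Then q_Y = (82 - 39)/2 = 43/2.
Price P = 93 - 121/2 = 65/2.
Yarrow's profit: (65/2 - 11)·(43/2) = 1849/4.

462.25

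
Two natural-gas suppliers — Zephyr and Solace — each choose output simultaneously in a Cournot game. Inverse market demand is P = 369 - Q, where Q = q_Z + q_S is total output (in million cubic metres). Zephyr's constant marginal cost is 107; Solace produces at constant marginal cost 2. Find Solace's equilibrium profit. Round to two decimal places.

Zephyr's profit: π_Z = (369 - Q)q_Z - (107q_Z). Setting ∂π_Z/∂q_Z = 0: 262 - 2q_Z - (q_S) = 0.
Solace's first-order condition: 367 - 2q_S - (q_Z) = 0.
So q_Z = (262 - q_S)/2 and q_S = (367 - q_Z)/2.
Substituting one into the other gives q_Z = 157/3 and q_S = 472/3.
Price P = 369 - 629/3 = 478/3.
Solace's profit: (478/3 - 2)·(472/3) = 24753.7778.

24753.78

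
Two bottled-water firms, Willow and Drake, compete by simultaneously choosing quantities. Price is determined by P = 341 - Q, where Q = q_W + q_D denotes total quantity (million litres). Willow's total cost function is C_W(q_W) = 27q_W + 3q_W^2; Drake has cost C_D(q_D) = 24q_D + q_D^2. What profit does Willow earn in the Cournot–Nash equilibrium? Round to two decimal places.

3670.01

Willow's profit: π_W = (341 - Q)q_W - (27q_W + 3q_W²). Setting ∂π_W/∂q_W = 0: 314 - 8q_W - (q_D) = 0.
Drake's profit: π_D = (341 - Q)q_D - (24q_D + q_D²). Setting ∂π_D/∂q_D = 0: 317 - 4q_D - (q_W) = 0.
Best responses: q_W = (314 - q_D)/8, q_D = (317 - q_W)/4.
Solving the pair: q_W = 939/31, q_D = 71.6774.
Price P = 341 - 101.9677 = 239.0323.
Willow's profit: 239.0323·(939/31) - 27·(939/31) - 3(939/31)² = 3670.0146.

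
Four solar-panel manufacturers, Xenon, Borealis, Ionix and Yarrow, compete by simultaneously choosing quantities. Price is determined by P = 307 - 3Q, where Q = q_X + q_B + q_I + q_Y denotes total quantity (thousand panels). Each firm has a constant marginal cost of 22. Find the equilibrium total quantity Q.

76

Each firm earns π_i = (307 - 3Q)q_i - 22q_i.
Setting ∂π_i/∂q_i = 0 with rivals' quantities fixed: 285 - 6q_i - 3·Σ_{j≠i} q_j = 0.
With identical firms every q_j equals q_i, so Σ_{j≠i} q_j = 3q_i and 285 = 15q_i, giving q_i = 19.
Total output Q = 19 + 19 + 19 + 19 = 76.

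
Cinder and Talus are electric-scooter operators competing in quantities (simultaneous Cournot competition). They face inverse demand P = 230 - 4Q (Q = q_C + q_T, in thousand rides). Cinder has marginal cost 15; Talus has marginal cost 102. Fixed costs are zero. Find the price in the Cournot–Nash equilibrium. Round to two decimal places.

Cinder's profit: π_C = (230 - 4Q)q_C - (15q_C). Setting ∂π_C/∂q_C = 0: 215 - 8q_C - 4(q_T) = 0.
Talus's first-order condition: 128 - 8q_T - 4(q_C) = 0.
Rearranging gives the reaction functions q_C = (215 - 4q_T)/8 and q_T = (128 - 4q_C)/8.
Solving the pair: q_C = 151/6, q_T = 41/12.
Total output Q = 343/12, so price P = 230 - 4·(343/12) = 347/3.

115.67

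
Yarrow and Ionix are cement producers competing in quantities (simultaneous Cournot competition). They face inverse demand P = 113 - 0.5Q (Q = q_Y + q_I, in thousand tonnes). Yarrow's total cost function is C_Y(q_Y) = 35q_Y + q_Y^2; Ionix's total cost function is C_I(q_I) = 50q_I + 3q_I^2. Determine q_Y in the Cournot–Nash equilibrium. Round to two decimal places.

Yarrow's profit: π_Y = (113 - 0.5Q)q_Y - (35q_Y + q_Y²). Setting ∂π_Y/∂q_Y = 0: 78 - 3q_Y - (1/2)(q_I) = 0.
Ionix's profit: π_I = (113 - 0.5Q)q_I - (50q_I + 3q_I²). Setting ∂π_I/∂q_I = 0: 63 - 7q_I - (1/2)(q_Y) = 0.
Best responses: q_Y = (78 - (1/2)q_I)/3, q_I = (63 - (1/2)q_Y)/7.
Solving the pair: q_Y = 24.7952, q_I = 600/83.

24.80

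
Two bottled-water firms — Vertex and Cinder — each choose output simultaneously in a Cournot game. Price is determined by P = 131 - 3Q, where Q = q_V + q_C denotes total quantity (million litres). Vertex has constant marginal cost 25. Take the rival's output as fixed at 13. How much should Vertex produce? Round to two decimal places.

11.17

With the rival's output fixed at 13, Vertex's profit is π_V = (131 - 3·13 - 3q_V)q_V - (25q_V) = (92 - 3q_V)q_V - (25q_V).
∂π_V/∂q_V = 67 - 6q_V = 0, so q_V = 67/6.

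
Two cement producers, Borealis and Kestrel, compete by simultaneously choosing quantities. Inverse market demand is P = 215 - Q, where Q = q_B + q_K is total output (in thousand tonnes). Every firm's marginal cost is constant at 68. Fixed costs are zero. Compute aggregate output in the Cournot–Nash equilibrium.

98

Each firm earns π_i = (215 - Q)q_i - 68q_i.
Setting ∂π_i/∂q_i = 0 with rivals' quantities fixed: 147 - 2q_i - q_j = 0.
By symmetry each firm produces the same amount; substituting q_j = q_i yields q_i = 147/3 = 49.
Total output Q = 49 + 49 = 98.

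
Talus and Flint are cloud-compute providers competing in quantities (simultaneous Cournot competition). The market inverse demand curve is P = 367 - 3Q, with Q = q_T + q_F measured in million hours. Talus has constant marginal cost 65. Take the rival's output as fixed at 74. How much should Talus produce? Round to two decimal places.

With the rival's output fixed at 74, Talus's profit is π_T = (367 - 3·74 - 3q_T)q_T - (65q_T) = (145 - 3q_T)q_T - (65q_T).
∂π_T/∂q_T = 80 - 6q_T = 0, so q_T = 40/3.

13.33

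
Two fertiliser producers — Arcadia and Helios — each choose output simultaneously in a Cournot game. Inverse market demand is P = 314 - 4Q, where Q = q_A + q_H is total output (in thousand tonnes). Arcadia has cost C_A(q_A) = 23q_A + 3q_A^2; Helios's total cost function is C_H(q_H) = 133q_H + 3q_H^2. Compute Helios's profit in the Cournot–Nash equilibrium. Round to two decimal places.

405.50

Arcadia's profit: π_A = (314 - 4Q)q_A - (23q_A + 3q_A²). Setting ∂π_A/∂q_A = 0: 291 - 14q_A - 4(q_H) = 0.
Helios's first-order condition: 181 - 14q_H - 4(q_A) = 0.
So q_A = (291 - 4q_H)/14 and q_H = (181 - 4q_A)/14.
Solving the pair: q_A = 335/18, q_H = 137/18.
Price P = 314 - 4·(236/9) = 1882/9.
Helios's profit: (1882/9)·(137/18) - 133·(137/18) - 3(137/18)² = 405.5031.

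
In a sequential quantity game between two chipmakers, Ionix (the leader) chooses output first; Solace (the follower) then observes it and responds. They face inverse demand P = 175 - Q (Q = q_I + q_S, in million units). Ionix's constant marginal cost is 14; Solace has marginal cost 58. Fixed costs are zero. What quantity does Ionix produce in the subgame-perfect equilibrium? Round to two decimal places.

The follower Solace best-responds to any q_I: π_S = (175 - Q)q_S - 58q_S.
Follower FOC: 117 - q_I - 2q_S = 0, so q_S(q_I) = (117 - q_I)/2.
Ionix substitutes q_S(q_I) into its own profit: π_I = q_I(175 - q_I - (117 - q_I)/2) - 14q_I = (233/2 - (1/2)q_I)q_I - 14q_I.
Maximising: ∂π_I/∂q_I = 205/2 - q_I = 0, giving q_I = 205/2.
Then q_S = (117 - 205/2)/2 = 29/4.

102.50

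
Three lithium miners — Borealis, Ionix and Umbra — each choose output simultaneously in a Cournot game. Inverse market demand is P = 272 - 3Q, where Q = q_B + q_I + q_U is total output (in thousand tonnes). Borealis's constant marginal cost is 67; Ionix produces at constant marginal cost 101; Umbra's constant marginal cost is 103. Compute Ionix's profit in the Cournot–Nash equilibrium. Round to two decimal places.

Borealis's profit: π_B = (272 - 3Q)q_B - (67q_B). Setting ∂π_B/∂q_B = 0: 205 - 6q_B - 3(q_I + q_U) = 0.
Ionix's profit: π_I = (272 - 3Q)q_I - (101q_I). Setting ∂π_I/∂q_I = 0: 171 - 6q_I - 3(q_B + q_U) = 0.
Umbra's profit: π_U = (272 - 3Q)q_U - (103q_U). Setting ∂π_U/∂q_U = 0: 169 - 6q_U - 3(q_B + q_I) = 0.
Summing all 3 equations gives 545 − 12Q = 0, hence Q = 545/12.
Back-substituting: q_B = (205 − 545/4)/3 = 275/12, q_I = (171 − 545/4)/3 = 139/12, q_U = (169 − 545/4)/3 = 131/12.
Price P = 272 - 3·(545/12) = 543/4.
Ionix's profit: (543/4 - 101)·(139/12) = 402.5208.

402.52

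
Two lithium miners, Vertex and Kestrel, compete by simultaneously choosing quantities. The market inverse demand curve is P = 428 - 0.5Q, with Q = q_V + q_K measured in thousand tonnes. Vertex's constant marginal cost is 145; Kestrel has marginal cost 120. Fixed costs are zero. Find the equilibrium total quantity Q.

394

Vertex's profit: π_V = (428 - 0.5Q)q_V - (145q_V). Setting ∂π_V/∂q_V = 0: 283 - q_V - (1/2)(q_K) = 0.
Kestrel's first-order condition: 308 - q_K - (1/2)(q_V) = 0.
So q_V = (283 - (1/2)q_K) and q_K = (308 - (1/2)q_V).
Solving the pair: q_V = 172, q_K = 222.
Total output Q = 172 + 222 = 394.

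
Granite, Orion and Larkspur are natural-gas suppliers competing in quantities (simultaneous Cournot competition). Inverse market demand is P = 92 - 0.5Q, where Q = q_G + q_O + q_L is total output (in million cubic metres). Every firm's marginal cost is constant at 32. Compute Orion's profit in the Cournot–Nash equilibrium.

Each firm earns π_i = (92 - 0.5Q)q_i - 32q_i.
First-order condition (treating rivals' output as given): 60 - q_i - (1/2)·Σ_{j≠i} q_j = 0.
With identical firms every q_j equals q_i, so Σ_{j≠i} q_j = 2q_i and 60 = 2q_i, giving q_i = 30.
Price P = 92 - (1/2)·90 = 47.
Orion's profit: (47 - 32)·30 = 450.

450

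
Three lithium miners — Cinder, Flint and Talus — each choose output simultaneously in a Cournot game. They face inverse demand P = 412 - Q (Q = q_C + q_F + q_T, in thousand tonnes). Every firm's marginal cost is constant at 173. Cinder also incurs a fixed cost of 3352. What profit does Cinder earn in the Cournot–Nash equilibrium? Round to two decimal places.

218.06

A representative firm's profit is π_i = q_i(412 - Q) - 173q_i.
First-order condition (treating rivals' output as given): 239 - 2q_i - Σ_{j≠i} q_j = 0.
With identical firms every q_j equals q_i, so Σ_{j≠i} q_j = 2q_i and 239 = 4q_i, giving q_i = 239/4.
Price P = 412 - 717/4 = 931/4.
Cinder's profit: (931/4 - 173)·(239/4) - 3352 = 218.0625.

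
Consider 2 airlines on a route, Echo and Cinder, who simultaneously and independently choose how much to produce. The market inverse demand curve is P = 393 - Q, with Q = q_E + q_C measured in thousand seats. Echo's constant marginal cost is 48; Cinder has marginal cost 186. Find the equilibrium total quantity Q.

Echo's profit: π_E = (393 - Q)q_E - (48q_E). Setting ∂π_E/∂q_E = 0: 345 - 2q_E - (q_C) = 0.
Cinder's profit: π_C = (393 - Q)q_C - (186q_C). Setting ∂π_C/∂q_C = 0: 207 - 2q_C - (q_E) = 0.
Best responses: q_E = (345 - q_C)/2, q_C = (207 - q_E)/2.
Substituting one into the other gives q_E = 161 and q_C = 23.
Total output Q = 161 + 23 = 184.

184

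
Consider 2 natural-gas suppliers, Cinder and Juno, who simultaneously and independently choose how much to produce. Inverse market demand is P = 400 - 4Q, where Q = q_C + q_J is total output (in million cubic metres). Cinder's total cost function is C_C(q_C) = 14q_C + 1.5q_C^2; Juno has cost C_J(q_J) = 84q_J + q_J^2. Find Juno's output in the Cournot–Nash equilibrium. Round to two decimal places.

20.55

Cinder's profit: π_C = (400 - 4Q)q_C - (14q_C + (3/2)q_C²). Setting ∂π_C/∂q_C = 0: 386 - 11q_C - 4(q_J) = 0.
Juno's profit: π_J = (400 - 4Q)q_J - (84q_J + q_J²). Setting ∂π_J/∂q_J = 0: 316 - 10q_J - 4(q_C) = 0.
Best responses: q_C = (386 - 4q_J)/11, q_J = (316 - 4q_C)/10.
Substituting one into the other gives q_C = 1298/47 and q_J = 966/47.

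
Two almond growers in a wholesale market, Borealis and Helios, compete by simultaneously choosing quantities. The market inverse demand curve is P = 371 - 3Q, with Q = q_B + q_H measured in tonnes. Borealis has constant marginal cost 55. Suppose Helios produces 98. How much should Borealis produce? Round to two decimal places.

With the rival's output fixed at 98, Borealis's profit is π_B = (371 - 3·98 - 3q_B)q_B - (55q_B) = (77 - 3q_B)q_B - (55q_B).
∂π_B/∂q_B = 22 - 6q_B = 0, so q_B = 11/3.

3.67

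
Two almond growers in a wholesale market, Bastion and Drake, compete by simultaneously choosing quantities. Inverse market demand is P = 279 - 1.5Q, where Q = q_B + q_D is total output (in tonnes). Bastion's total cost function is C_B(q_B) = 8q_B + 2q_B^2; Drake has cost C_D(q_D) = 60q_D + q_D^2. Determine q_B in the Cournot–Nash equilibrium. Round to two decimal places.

Bastion's profit: π_B = (279 - 1.5Q)q_B - (8q_B + 2q_B²). Setting ∂π_B/∂q_B = 0: 271 - 7q_B - (3/2)(q_D) = 0.
Drake's first-order condition: 219 - 5q_D - (3/2)(q_B) = 0.
Rearranging gives the reaction functions q_B = (271 - (3/2)q_D)/7 and q_D = (219 - (3/2)q_B)/5.
Substituting one into the other gives q_B = 31.3435 and q_D = 34.3969.

31.34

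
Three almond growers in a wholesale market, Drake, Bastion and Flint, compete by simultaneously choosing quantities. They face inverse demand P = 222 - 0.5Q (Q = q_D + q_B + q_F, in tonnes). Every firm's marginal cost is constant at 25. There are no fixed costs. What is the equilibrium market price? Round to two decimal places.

74.25

Each firm earns π_i = (222 - 0.5Q)q_i - 25q_i.
Setting ∂π_i/∂q_i = 0 with rivals' quantities fixed: 197 - q_i - (1/2)·Σ_{j≠i} q_j = 0.
With identical firms every q_j equals q_i, so Σ_{j≠i} q_j = 2q_i and 197 = 2q_i, giving q_i = 197/2.
Total output Q = 591/2, so price P = 222 - (1/2)·(591/2) = 297/4.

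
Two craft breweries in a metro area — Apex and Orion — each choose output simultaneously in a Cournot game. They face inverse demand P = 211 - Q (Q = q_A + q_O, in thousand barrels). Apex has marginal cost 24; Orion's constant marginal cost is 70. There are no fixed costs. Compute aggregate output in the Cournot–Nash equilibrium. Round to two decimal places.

109.33

Apex's profit: π_A = (211 - Q)q_A - (24q_A). Setting ∂π_A/∂q_A = 0: 187 - 2q_A - (q_O) = 0.
Orion's profit: π_O = (211 - Q)q_O - (70q_O). Setting ∂π_O/∂q_O = 0: 141 - 2q_O - (q_A) = 0.
Rearranging gives the reaction functions q_A = (187 - q_O)/2 and q_O = (141 - q_A)/2.
Substituting one into the other gives q_A = 233/3 and q_O = 95/3.
Total output Q = 233/3 + 95/3 = 328/3.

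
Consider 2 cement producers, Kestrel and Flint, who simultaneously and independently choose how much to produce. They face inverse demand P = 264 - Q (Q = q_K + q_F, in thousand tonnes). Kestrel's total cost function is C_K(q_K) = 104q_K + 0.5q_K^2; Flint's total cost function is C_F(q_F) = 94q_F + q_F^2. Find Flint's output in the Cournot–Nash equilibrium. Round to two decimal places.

31.82

Kestrel's profit: π_K = (264 - Q)q_K - (104q_K + (1/2)q_K²). Setting ∂π_K/∂q_K = 0: 160 - 3q_K - (q_F) = 0.
Flint's first-order condition: 170 - 4q_F - (q_K) = 0.
So q_K = (160 - q_F)/3 and q_F = (170 - q_K)/4.
Solving the pair: q_K = 470/11, q_F = 350/11.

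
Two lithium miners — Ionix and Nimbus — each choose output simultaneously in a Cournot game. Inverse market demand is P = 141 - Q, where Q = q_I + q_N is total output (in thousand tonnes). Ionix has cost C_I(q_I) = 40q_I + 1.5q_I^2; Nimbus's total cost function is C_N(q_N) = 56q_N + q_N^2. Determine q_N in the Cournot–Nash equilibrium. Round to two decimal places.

17.05

Ionix's profit: π_I = (141 - Q)q_I - (40q_I + (3/2)q_I²). Setting ∂π_I/∂q_I = 0: 101 - 5q_I - (q_N) = 0.
Nimbus's profit: π_N = (141 - Q)q_N - (56q_N + q_N²). Setting ∂π_N/∂q_N = 0: 85 - 4q_N - (q_I) = 0.
So q_I = (101 - q_N)/5 and q_N = (85 - q_I)/4.
Substituting one into the other gives q_I = 319/19 and q_N = 324/19.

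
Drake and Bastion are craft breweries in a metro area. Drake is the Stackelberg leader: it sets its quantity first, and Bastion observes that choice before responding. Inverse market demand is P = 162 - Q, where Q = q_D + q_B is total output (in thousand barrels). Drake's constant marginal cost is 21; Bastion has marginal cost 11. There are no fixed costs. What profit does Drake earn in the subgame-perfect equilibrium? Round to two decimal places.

2145.13

Solve by backward induction. Given q_D, the follower Bastion maximises π_B = (162 - q_D - q_B)q_B - 11q_B.
Follower FOC: 151 - q_D - 2q_B = 0, so q_B(q_D) = (151 - q_D)/2.
The leader anticipates this reaction. Substituting into P = 162 - Q gives P = 173/2 - (1/2)q_D, so π_D = (173/2 - (1/2)q_D)q_D - 21q_D.
Leader FOC: 131/2 - q_D = 0, so q_D = 131/2.
Then q_B = (151 - 131/2)/2 = 171/4.
Price P = 162 - 433/4 = 215/4.
Drake's profit: (215/4 - 21)·(131/2) = 2145.1250.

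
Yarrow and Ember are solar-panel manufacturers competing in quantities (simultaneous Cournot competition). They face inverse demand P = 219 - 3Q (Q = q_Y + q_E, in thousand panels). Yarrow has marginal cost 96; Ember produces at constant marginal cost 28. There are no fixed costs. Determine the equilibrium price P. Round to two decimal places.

Yarrow's profit: π_Y = (219 - 3Q)q_Y - (96q_Y). Setting ∂π_Y/∂q_Y = 0: 123 - 6q_Y - 3(q_E) = 0.
Ember's first-order condition: 191 - 6q_E - 3(q_Y) = 0.
Rearranging gives the reaction functions q_Y = (123 - 3q_E)/6 and q_E = (191 - 3q_Y)/6.
Solving the pair: q_Y = 55/9, q_E = 259/9.
Total output Q = 314/9, so price P = 219 - 3·(314/9) = 343/3.

114.33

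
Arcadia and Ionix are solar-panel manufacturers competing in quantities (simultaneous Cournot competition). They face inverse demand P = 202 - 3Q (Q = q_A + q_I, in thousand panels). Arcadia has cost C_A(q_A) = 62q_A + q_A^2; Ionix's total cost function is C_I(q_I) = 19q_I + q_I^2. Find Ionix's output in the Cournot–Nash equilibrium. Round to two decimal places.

Arcadia's profit: π_A = (202 - 3Q)q_A - (62q_A + q_A²). Setting ∂π_A/∂q_A = 0: 140 - 8q_A - 3(q_I) = 0.
Ionix's profit: π_I = (202 - 3Q)q_I - (19q_I + q_I²). Setting ∂π_I/∂q_I = 0: 183 - 8q_I - 3(q_A) = 0.
So q_A = (140 - 3q_I)/8 and q_I = (183 - 3q_A)/8.
Solving the pair: q_A = 571/55, q_I = 1044/55.

18.98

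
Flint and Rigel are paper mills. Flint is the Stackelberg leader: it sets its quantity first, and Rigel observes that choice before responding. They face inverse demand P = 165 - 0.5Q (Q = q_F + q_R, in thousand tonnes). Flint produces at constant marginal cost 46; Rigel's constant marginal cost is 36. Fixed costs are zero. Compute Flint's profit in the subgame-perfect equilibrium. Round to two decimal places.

Solve by backward induction. Given q_F, the follower Rigel maximises π_R = (165 - (1/2)q_F - (1/2)q_R)q_R - 36q_R.
Setting the follower's marginal profit to zero, 129 - (1/2)q_F - q_R = 0, i.e. q_R = (129 - (1/2)q_F).
Flint substitutes q_R(q_F) into its own profit: π_F = q_F(165 - (1/2)q_F - (129 - (1/2)q_F)/2) - 46q_F = (201/2 - (1/4)q_F)q_F - 46q_F.
Leader FOC: 109/2 - (1/2)q_F = 0, so q_F = 109.
Then q_R = (129 - (1/2)·109) = 149/2.
Price P = 165 - (1/2)·(367/2) = 293/4.
Flint's profit: (293/4 - 46)·109 = 2970.2500.

2970.25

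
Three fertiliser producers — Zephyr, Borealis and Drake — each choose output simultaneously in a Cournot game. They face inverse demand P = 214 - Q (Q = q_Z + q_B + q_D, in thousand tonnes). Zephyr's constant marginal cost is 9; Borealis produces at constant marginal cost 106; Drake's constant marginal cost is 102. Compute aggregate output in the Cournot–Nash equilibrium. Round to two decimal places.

106.25

Zephyr's profit: π_Z = (214 - Q)q_Z - (9q_Z). Setting ∂π_Z/∂q_Z = 0: 205 - 2q_Z - (q_B + q_D) = 0.
Borealis's first-order condition: 108 - 2q_B - (q_Z + q_D) = 0.
Drake's profit: π_D = (214 - Q)q_D - (102q_D). Setting ∂π_D/∂q_D = 0: 112 - 2q_D - (q_Z + q_B) = 0.
Adding the 3 conditions: 425 − 2Q − 2Q = 0, i.e. Q = 425/4.
Back-substituting: q_Z = (205 − 425/4) = 395/4, q_B = (108 − 425/4) = 7/4, q_D = (112 − 425/4) = 23/4.
Total output Q = 395/4 + 7/4 + 23/4 = 425/4.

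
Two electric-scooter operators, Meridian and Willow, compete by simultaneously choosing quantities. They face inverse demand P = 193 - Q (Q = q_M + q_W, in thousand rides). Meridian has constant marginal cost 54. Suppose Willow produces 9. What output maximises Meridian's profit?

With the rival's output fixed at 9, Meridian's profit is π_M = (193 - 9 - q_M)q_M - (54q_M) = (184 - q_M)q_M - (54q_M).
∂π_M/∂q_M = 130 - 2q_M = 0, so q_M = 65.

65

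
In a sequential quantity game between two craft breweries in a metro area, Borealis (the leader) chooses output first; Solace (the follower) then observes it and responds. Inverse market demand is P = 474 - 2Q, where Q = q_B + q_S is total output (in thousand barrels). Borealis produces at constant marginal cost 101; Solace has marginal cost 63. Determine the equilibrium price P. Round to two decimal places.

The follower Solace best-responds to any q_B: π_S = (474 - 2Q)q_S - 63q_S.
∂π_S/∂q_S = 411 - 2q_B - 4q_S = 0 gives the reaction function q_S = (411 - 2q_B)/4.
The leader anticipates this reaction. Substituting into P = 474 - 2Q gives P = 537/2 - q_B, so π_B = (537/2 - q_B)q_B - 101q_B.
The leader's first-order condition 335/2 - 2q_B = 0 yields q_B = 335/4.
Then q_S = (411 - 2·(335/4))/4 = 487/8.
Total output Q = 1157/8, so price P = 474 - 2·(1157/8) = 739/4.

184.75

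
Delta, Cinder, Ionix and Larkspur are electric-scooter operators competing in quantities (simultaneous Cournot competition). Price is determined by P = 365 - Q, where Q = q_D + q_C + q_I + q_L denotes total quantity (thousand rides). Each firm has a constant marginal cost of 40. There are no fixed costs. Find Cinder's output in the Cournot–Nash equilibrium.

A representative firm's profit is π_i = q_i(365 - Q) - 40q_i.
First-order condition (treating rivals' output as given): 325 - 2q_i - Σ_{j≠i} q_j = 0.
By symmetry each firm produces the same amount; substituting Σ_{j≠i} q_j = 3q_i yields q_i = 325/5 = 65.

65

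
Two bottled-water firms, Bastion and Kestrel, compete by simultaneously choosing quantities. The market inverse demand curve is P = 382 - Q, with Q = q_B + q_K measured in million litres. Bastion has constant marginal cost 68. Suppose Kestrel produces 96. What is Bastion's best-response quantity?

109

With the rival's output fixed at 96, Bastion's profit is π_B = (382 - 96 - q_B)q_B - (68q_B) = (286 - q_B)q_B - (68q_B).
∂π_B/∂q_B = 218 - 2q_B = 0, so q_B = 109.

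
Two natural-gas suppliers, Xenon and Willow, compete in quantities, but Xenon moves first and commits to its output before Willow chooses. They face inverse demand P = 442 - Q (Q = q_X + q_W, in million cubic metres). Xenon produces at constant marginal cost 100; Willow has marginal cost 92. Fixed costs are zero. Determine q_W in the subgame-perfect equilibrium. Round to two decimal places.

91.50

Solve by backward induction. Given q_X, the follower Willow maximises π_W = (442 - q_X - q_W)q_W - 92q_W.
∂π_W/∂q_W = 350 - q_X - 2q_W = 0 gives the reaction function q_W = (350 - q_X)/2.
Xenon substitutes q_W(q_X) into its own profit: π_X = q_X(442 - q_X - (350 - q_X)/2) - 100q_X = (267 - (1/2)q_X)q_X - 100q_X.
Leader FOC: 167 - q_X = 0, so q_X = 167.
Then q_W = (350 - 167)/2 = 183/2.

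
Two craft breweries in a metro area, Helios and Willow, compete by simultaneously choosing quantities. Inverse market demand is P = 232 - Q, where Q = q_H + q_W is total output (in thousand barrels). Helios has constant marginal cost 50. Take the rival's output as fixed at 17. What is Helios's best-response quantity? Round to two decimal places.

With the rival's output fixed at 17, Helios's profit is π_H = (232 - 17 - q_H)q_H - (50q_H) = (215 - q_H)q_H - (50q_H).
∂π_H/∂q_H = 165 - 2q_H = 0, so q_H = 165/2.

82.50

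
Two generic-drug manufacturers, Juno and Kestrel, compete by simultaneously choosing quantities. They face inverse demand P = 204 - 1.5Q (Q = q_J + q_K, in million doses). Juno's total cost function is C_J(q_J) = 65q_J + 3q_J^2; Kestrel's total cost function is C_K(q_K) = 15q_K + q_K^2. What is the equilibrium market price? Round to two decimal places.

Juno's profit: π_J = (204 - 1.5Q)q_J - (65q_J + 3q_J²). Setting ∂π_J/∂q_J = 0: 139 - 9q_J - (3/2)(q_K) = 0.
Kestrel's profit: π_K = (204 - 1.5Q)q_K - (15q_K + q_K²). Setting ∂π_K/∂q_K = 0: 189 - 5q_K - (3/2)(q_J) = 0.
Rearranging gives the reaction functions q_J = (139 - (3/2)q_K)/9 and q_K = (189 - (3/2)q_J)/5.
Solving the pair: q_J = 1646/171, q_K = 1990/57.
Total output Q = 44.5380, so price P = 204 - (3/2)·44.5380 = 137.1930.

137.19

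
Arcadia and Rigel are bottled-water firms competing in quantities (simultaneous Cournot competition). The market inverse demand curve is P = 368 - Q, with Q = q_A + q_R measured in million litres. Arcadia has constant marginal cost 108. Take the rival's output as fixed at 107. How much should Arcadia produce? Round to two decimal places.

With the rival's output fixed at 107, Arcadia's profit is π_A = (368 - 107 - q_A)q_A - (108q_A) = (261 - q_A)q_A - (108q_A).
∂π_A/∂q_A = 153 - 2q_A = 0, so q_A = 153/2.

76.50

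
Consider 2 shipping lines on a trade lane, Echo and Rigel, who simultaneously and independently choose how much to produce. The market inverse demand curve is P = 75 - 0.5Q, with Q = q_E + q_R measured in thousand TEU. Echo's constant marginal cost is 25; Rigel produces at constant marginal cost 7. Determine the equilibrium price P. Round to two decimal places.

35.67

Echo's profit: π_E = (75 - 0.5Q)q_E - (25q_E). Setting ∂π_E/∂q_E = 0: 50 - q_E - (1/2)(q_R) = 0.
Rigel's profit: π_R = (75 - 0.5Q)q_R - (7q_R). Setting ∂π_R/∂q_R = 0: 68 - q_R - (1/2)(q_E) = 0.
Rearranging gives the reaction functions q_E = (50 - (1/2)q_R) and q_R = (68 - (1/2)q_E).
Solving the pair: q_E = 64/3, q_R = 172/3.
Total output Q = 236/3, so price P = 75 - (1/2)·(236/3) = 107/3.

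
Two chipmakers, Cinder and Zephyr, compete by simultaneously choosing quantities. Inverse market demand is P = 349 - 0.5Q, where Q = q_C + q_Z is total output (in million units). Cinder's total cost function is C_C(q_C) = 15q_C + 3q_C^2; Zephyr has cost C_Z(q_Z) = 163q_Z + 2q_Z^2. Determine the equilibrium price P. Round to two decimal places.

Cinder's profit: π_C = (349 - 0.5Q)q_C - (15q_C + 3q_C²). Setting ∂π_C/∂q_C = 0: 334 - 7q_C - (1/2)(q_Z) = 0.
Zephyr's first-order condition: 186 - 5q_Z - (1/2)(q_C) = 0.
So q_C = (334 - (1/2)q_Z)/7 and q_Z = (186 - (1/2)q_C)/5.
Substituting one into the other gives q_C = 45.3813 and q_Z = 32.6619.
Total output Q = 78.0432, so price P = 349 - (1/2)·78.0432 = 309.9784.

309.98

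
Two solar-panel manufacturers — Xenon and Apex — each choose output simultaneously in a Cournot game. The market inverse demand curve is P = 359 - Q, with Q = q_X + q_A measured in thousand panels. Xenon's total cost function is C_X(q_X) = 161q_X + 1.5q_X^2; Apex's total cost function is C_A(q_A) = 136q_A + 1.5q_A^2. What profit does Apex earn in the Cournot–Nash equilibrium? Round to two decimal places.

Xenon's profit: π_X = (359 - Q)q_X - (161q_X + (3/2)q_X²). Setting ∂π_X/∂q_X = 0: 198 - 5q_X - (q_A) = 0.
Apex's profit: π_A = (359 - Q)q_A - (136q_A + (3/2)q_A²). Setting ∂π_A/∂q_A = 0: 223 - 5q_A - (q_X) = 0.
Rearranging gives the reaction functions q_X = (198 - q_A)/5 and q_A = (223 - q_X)/5.
Substituting one into the other gives q_X = 767/24 and q_A = 917/24.
Price P = 359 - 421/6 = 1733/6.
Apex's profit: (1733/6)·(917/24) - 136·(917/24) - (3/2)(917/24)² = 3649.6918.

3649.69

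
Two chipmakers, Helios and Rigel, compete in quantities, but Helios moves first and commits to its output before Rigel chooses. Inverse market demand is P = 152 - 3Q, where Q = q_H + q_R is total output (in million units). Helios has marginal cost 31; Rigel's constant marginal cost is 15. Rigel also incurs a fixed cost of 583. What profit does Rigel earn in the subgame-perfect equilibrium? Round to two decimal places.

12.02

The follower Rigel best-responds to any q_H: π_R = (152 - 3Q)q_R - 15q_R.
∂π_R/∂q_R = 137 - 3q_H - 6q_R = 0 gives the reaction function q_R = (137 - 3q_H)/6.
The leader anticipates this reaction. Substituting into P = 152 - 3Q gives P = 167/2 - (3/2)q_H, so π_H = (167/2 - (3/2)q_H)q_H - 31q_H.
Leader FOC: 105/2 - 3q_H = 0, so q_H = 35/2.
Then q_R = (137 - 3·(35/2))/6 = 169/12.
Price P = 152 - 3·(379/12) = 229/4.
Rigel's profit: (229/4 - 15)·(169/12) - 583 = 577/48.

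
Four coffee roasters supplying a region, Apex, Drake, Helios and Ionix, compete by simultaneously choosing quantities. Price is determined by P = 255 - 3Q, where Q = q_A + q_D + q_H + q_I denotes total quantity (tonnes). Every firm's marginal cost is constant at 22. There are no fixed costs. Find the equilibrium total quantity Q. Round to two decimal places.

A representative firm's profit is π_i = q_i(255 - 3Q) - 22q_i.
Setting ∂π_i/∂q_i = 0 with rivals' quantities fixed: 233 - 6q_i - 3·Σ_{j≠i} q_j = 0.
By symmetry each firm produces the same amount; substituting Σ_{j≠i} q_j = 3q_i yields q_i = 233/15.
Total output Q = 233/15 + 233/15 + 233/15 + 233/15 = 932/15.

62.13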